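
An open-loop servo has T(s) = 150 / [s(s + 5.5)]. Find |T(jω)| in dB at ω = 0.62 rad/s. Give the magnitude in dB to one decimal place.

|j0.62 + 5.5| = √(0.62² + 5.5²) = 5.535
|j0.62| = 0.62
|T(j0.62)| = 150 / (5.535 × 0.62) = 43.711
20 log₁₀(43.711) = 32.81 dB

32.8 dB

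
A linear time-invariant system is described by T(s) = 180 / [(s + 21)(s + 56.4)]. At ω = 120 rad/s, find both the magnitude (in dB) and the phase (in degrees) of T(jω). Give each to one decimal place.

|j120 + 21| = √(120² + 21²) = 121.8
|j120 + 56.4| = √(120² + 56.4²) = 132.6
|T(j120)| = 180 / (121.8 × 132.6) = 0.011143
20 log₁₀(0.011143) = -39.06 dB
∠(j120 + 21) = arctan(120/21) = 80.07°
∠(j120 + 56.4) = arctan(120/56.4) = 64.83°
∠T(j120) = − (80.07° + 64.83°) = -144.90°

|T| = -39.1 dB, ∠T = -144.9 deg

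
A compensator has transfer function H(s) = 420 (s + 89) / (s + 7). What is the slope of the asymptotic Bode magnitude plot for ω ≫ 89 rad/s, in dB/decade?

0 dB/decade

With 1 zero and 1 pole, the high-frequency asymptotic slope is 20 × (1 − 1) = 0 dB/decade.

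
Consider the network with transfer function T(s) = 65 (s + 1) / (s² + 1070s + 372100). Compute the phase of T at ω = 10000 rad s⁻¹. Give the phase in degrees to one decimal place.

∠(j10000 + 1) = arctan(10000/1) = 89.99°
∠[(j10000)² + 1070(j10000) + 372100] = ∠[-9.9628e+07 + j1.07e+07] = 173.87°
∠T(j10000) = 89.99° − 173.87° = -83.88°

-83.9°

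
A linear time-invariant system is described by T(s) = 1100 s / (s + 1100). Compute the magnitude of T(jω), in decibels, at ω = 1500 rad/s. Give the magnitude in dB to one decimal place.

|j1500| = 1500
|j1500 + 1100| = √(1500² + 1100²) = 1860
|T(j1500)| = 1100 × 1500 / 1860 = 887.05
20 log₁₀(887.05) = 58.96 dB

59.0 dB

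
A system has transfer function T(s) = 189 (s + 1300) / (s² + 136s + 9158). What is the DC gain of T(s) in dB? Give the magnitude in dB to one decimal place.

T(0) = 189 × 1300 / 9158 = 26.829
20 log₁₀(26.829) = 28.57 dB

28.6 dB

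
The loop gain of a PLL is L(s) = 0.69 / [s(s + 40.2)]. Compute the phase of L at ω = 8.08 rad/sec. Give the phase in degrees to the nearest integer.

-101°

∠(j8.08 + 40.2) = arctan(8.08/40.2) = 11.36°
∠(j8.08) = 90.00°
∠L(j8.08) = − (11.36° + 90.00°) = -101.36°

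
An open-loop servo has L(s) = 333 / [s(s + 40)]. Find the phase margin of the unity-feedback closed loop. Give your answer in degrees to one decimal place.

Gain crossover: |L(jω)| = 1 at ω ≈ 8.16 rad s⁻¹.
∠L(j8.16) = −90° − arctan(8.16/40) ≈ -101.53°
PM = 180° + (-101.53°) = 78.47°

78.5 deg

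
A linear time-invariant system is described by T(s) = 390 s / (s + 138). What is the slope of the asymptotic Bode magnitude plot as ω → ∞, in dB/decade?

0 dB/decade

With 1 zero and 1 pole, the high-frequency asymptotic slope is 20 × (1 − 1) = 0 dB/decade.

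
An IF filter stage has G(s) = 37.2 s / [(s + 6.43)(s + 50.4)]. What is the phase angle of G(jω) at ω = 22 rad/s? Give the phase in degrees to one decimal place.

-7.3 deg

∠(j22) = 90.00°
∠(j22 + 6.43) = arctan(22/6.43) = 73.71°
∠(j22 + 50.4) = arctan(22/50.4) = 23.58°
∠G(j22) = 90.00° − (73.71° + 23.58°) = -7.29°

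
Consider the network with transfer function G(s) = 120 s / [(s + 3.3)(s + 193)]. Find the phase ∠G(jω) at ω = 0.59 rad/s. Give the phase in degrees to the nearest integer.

∠(j0.59) = 90.00°
∠(j0.59 + 3.3) = arctan(0.59/3.3) = 10.14°
∠(j0.59 + 193) = arctan(0.59/193) = 0.18°
∠G(j0.59) = 90.00° − (10.14° + 0.18°) = 79.69°

80°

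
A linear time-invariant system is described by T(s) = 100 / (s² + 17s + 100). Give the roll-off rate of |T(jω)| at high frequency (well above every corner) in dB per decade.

With 0 zeros and 2 poles, the high-frequency asymptotic slope is 20 × (0 − 2) = -40 dB/decade.

-40 dB/decade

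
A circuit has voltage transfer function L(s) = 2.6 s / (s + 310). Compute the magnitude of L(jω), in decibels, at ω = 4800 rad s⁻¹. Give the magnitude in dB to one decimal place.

8.3 dB

|j4800| = 4800
|j4800 + 310| = √(4800² + 310²) = 4810
|L(j4800)| = 2.6 × 4800 / 4810 = 2.5946
20 log₁₀(2.5946) = 8.28 dB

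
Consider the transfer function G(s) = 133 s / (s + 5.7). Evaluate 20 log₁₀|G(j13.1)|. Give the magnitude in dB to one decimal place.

41.7 dB

|j13.1| = 13.1
|j13.1 + 5.7| = √(13.1² + 5.7²) = 14.29
|G(j13.1)| = 133 × 13.1 / 14.29 = 121.96
20 log₁₀(121.96) = 41.72 dB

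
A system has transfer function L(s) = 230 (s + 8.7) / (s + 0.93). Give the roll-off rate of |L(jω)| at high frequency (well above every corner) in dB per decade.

0 dB/decade

With 1 zero and 1 pole, the high-frequency asymptotic slope is 20 × (1 − 1) = 0 dB/decade.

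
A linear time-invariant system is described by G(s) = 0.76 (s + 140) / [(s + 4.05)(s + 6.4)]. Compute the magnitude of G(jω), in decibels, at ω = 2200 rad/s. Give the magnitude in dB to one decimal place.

-69.2 dB

|j2200 + 140| = √(2200² + 140²) = 2204
|j2200 + 4.05| = √(2200² + 4.05²) = 2200
|j2200 + 6.4| = √(2200² + 6.4²) = 2200
|G(j2200)| = 0.76 × 2204 / (2200 × 2200) = 0.00034615
20 log₁₀(0.00034615) = -69.21 dB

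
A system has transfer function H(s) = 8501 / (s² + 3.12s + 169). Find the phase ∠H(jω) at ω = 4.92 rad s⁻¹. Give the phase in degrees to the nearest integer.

-6°

∠[(j4.92)² + 3.12(j4.92) + 169] = ∠[144.79 + j15.35] = 6.05°
∠H(j4.92) = −6.05° = -6.05°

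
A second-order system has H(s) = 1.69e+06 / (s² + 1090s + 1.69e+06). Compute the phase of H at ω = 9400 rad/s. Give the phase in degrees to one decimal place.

-173.3 deg

∠[(j9400)² + 1090(j9400) + 1.69e+06] = ∠[-8.667e+07 + j1.0246e+07] = 173.26°
∠H(j9400) = −173.26° = -173.26°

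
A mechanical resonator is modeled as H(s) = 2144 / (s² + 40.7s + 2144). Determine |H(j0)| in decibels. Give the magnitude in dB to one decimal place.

0.0 dB

H(0) = 2144 / 2144 = 1
20 log₁₀(1) = 0.00 dB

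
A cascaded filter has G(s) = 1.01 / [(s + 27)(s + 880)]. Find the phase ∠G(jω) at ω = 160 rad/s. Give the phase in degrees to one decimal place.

∠(j160 + 27) = arctan(160/27) = 80.42°
∠(j160 + 880) = arctan(160/880) = 10.30°
∠G(j160) = − (80.42° + 10.30°) = -90.73°

-90.7°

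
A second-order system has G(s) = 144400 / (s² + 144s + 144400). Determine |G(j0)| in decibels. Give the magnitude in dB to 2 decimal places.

0.00 dB

G(0) = 144400 / 144400 = 1
20 log₁₀(1) = 0.000 dB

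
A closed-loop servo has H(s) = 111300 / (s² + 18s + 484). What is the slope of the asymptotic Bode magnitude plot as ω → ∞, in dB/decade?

With 0 zeros and 2 poles, the high-frequency asymptotic slope is 20 × (0 − 2) = -40 dB/decade.

-40 dB/decade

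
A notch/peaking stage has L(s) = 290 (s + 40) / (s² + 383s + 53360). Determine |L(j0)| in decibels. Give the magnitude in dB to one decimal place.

L(0) = 290 × 40 / 53360 = 0.21739
20 log₁₀(0.21739) = -13.26 dB

-13.3 dB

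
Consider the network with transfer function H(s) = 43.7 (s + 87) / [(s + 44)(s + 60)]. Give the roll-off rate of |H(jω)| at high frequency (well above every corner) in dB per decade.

With 1 zero and 2 poles, the high-frequency asymptotic slope is 20 × (1 − 2) = -20 dB/decade.

-20 dB/decade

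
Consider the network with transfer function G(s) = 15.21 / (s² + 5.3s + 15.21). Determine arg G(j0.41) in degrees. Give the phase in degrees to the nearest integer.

-8 deg

∠[(j0.41)² + 5.3(j0.41) + 15.21] = ∠[15.042 + j2.173] = 8.22°
∠G(j0.41) = −8.22° = -8.22°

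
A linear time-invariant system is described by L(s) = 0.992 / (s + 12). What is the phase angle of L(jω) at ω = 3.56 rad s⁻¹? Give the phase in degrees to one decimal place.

∠(j3.56 + 12) = arctan(3.56/12) = 16.52°
∠L(j3.56) = −16.52° = -16.52°

-16.5°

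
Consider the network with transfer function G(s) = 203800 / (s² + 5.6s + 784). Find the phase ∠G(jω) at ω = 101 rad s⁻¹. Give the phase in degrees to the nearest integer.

-177°

∠[(j101)² + 5.6(j101) + 784] = ∠[-9417 + j565.6] = 176.56°
∠G(j101) = −176.56° = -176.56°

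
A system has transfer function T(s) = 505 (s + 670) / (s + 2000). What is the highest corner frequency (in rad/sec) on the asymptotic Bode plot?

2000 rad/sec

Break frequencies occur at each pole and zero magnitude: 670 rad/sec, 2000 rad/sec.
The highest is 2000 rad/sec.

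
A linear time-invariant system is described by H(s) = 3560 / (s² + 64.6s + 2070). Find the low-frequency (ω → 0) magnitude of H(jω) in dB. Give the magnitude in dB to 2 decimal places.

4.71 dB

H(0) = 3560 / 2070 = 1.7198
20 log₁₀(1.7198) = 4.710 dB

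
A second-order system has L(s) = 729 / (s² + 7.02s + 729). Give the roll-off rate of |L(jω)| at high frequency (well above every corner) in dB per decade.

With 0 zeros and 2 poles, the high-frequency asymptotic slope is 20 × (0 − 2) = -40 dB/decade.

-40 dB/decade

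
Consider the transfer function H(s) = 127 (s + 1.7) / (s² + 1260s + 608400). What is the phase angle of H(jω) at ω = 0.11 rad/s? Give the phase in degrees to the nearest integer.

4°

∠(j0.11 + 1.7) = arctan(0.11/1.7) = 3.70°
∠[(j0.11)² + 1260(j0.11) + 608400] = ∠[6.084e+05 + j138.6] = 0.01°
∠H(j0.11) = 3.70° − 0.01° = 3.69°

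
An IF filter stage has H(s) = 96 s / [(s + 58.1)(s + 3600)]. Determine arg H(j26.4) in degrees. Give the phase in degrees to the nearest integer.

∠(j26.4) = 90.00°
∠(j26.4 + 58.1) = arctan(26.4/58.1) = 24.44°
∠(j26.4 + 3600) = arctan(26.4/3600) = 0.42°
∠H(j26.4) = 90.00° − (24.44° + 0.42°) = 65.14°

65 deg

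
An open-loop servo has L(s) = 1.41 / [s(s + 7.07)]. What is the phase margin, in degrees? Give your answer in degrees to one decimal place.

88.4 deg

Gain crossover: |L(jω)| = 1 at ω ≈ 0.199 rad/s.
∠L(j0.199) = −90° − arctan(0.199/7.07) ≈ -91.62°
PM = 180° + (-91.62°) = 88.38°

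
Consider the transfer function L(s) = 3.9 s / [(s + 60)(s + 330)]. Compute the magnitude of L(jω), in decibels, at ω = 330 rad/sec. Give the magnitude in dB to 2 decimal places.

|j330| = 330
|j330 + 60| = √(330² + 60²) = 335.4
|j330 + 330| = √(330² + 330²) = 466.7
|L(j330)| = 3.9 × 330 / (335.4 × 466.7) = 0.0082219
20 log₁₀(0.0082219) = -41.701 dB

-41.70 dB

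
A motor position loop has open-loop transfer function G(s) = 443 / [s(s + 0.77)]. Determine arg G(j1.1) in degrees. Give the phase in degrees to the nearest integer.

-145°

∠(j1.1 + 0.77) = arctan(1.1/0.77) = 55.01°
∠(j1.1) = 90.00°
∠G(j1.1) = − (55.01° + 90.00°) = -145.01°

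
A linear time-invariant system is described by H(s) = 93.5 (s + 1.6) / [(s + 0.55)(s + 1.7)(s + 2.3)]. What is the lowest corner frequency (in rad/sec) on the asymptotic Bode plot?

0.55 rad/sec

Break frequencies occur at each pole and zero magnitude: 0.55 rad/sec, 1.6 rad/sec, 1.7 rad/sec, 2.3 rad/sec.
The lowest is 0.55 rad/sec.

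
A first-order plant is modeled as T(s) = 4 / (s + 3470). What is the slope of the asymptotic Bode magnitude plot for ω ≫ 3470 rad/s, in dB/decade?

With 0 zeros and 1 pole, the high-frequency asymptotic slope is 20 × (0 − 1) = -20 dB/decade.

-20 dB/decade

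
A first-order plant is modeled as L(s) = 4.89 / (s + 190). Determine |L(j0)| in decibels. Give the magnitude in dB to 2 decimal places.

L(0) = 4.89 / 190 = 0.025737
20 log₁₀(0.025737) = -31.789 dB

-31.79 dB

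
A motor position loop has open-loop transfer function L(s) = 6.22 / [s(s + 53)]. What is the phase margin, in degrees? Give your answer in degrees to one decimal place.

89.9 deg

Gain crossover: |L(jω)| = 1 at ω ≈ 0.117 rad/sec.
∠L(j0.117) = −90° − arctan(0.117/53) ≈ -90.13°
PM = 180° + (-90.13°) = 89.87°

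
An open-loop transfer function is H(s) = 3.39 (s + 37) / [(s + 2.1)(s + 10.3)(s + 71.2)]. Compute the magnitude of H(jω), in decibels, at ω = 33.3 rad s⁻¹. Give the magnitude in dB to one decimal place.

-54.7 dB

|j33.3 + 37| = √(33.3² + 37²) = 49.78
|j33.3 + 2.1| = √(33.3² + 2.1²) = 33.37
|j33.3 + 10.3| = √(33.3² + 10.3²) = 34.86
|j33.3 + 71.2| = √(33.3² + 71.2²) = 78.6
|H(j33.3)| = 3.39 × 49.78 / (33.37 × 34.86 × 78.6) = 0.0018459
20 log₁₀(0.0018459) = -54.68 dB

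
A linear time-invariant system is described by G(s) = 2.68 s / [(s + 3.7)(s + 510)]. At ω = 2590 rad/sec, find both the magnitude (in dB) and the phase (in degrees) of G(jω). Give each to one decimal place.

|G| = -59.9 dB, ∠G = -78.8°

|j2590| = 2590
|j2590 + 3.7| = √(2590² + 3.7²) = 2590
|j2590 + 510| = √(2590² + 510²) = 2640
|G(j2590)| = 2.68 × 2590 / (2590 × 2640) = 0.0010153
20 log₁₀(0.0010153) = -59.87 dB
∠(j2590) = 90.00°
∠(j2590 + 3.7) = arctan(2590/3.7) = 89.92°
∠(j2590 + 510) = arctan(2590/510) = 78.86°
∠G(j2590) = 90.00° − (89.92° + 78.86°) = -78.78°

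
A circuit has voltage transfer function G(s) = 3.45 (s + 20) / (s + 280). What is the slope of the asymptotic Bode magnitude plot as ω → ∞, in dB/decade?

With 1 zero and 1 pole, the high-frequency asymptotic slope is 20 × (1 − 1) = 0 dB/decade.

0 dB/decade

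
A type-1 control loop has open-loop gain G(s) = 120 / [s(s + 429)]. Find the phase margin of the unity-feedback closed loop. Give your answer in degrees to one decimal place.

90.0 deg

Gain crossover: |G(jω)| = 1 at ω ≈ 0.28 rad/s.
∠G(j0.28) = −90° − arctan(0.28/429) ≈ -90.04°
PM = 180° + (-90.04°) = 89.96°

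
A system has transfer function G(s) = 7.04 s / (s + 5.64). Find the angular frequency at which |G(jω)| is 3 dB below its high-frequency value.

For a single-pole high-pass, the −3 dB point is at the pole: ω = 5.64 rad/s.

5.64 rad/s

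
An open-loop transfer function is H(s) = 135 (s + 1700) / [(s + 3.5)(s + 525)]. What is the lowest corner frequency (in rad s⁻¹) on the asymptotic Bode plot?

Break frequencies occur at each pole and zero magnitude: 3.5 rad s⁻¹, 525 rad s⁻¹, 1700 rad s⁻¹.
The lowest is 3.5 rad s⁻¹.

3.5 rad s⁻¹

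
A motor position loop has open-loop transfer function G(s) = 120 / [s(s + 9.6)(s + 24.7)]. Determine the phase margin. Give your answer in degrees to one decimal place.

Gain crossover: |G(jω)| = 1 at ω ≈ 0.505 rad s⁻¹.
∠G(j0.505) = −90° − arctan(0.505/9.6) − arctan(0.505/24.7) ≈ -94.18°
PM = 180° + (-94.18°) = 85.82°

85.8 deg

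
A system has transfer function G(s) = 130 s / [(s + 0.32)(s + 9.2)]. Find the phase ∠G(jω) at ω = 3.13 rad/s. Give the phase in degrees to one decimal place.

-13.0 deg

∠(j3.13) = 90.00°
∠(j3.13 + 0.32) = arctan(3.13/0.32) = 84.16°
∠(j3.13 + 9.2) = arctan(3.13/9.2) = 18.79°
∠G(j3.13) = 90.00° − (84.16° + 18.79°) = -12.95°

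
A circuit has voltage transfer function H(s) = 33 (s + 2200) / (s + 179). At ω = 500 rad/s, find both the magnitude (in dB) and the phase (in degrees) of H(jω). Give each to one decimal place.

|j500 + 2200| = √(500² + 2200²) = 2256
|j500 + 179| = √(500² + 179²) = 531.1
|H(j500)| = 33 × 2256 / 531.1 = 140.19
20 log₁₀(140.19) = 42.93 dB
∠(j500 + 2200) = arctan(500/2200) = 12.80°
∠(j500 + 179) = arctan(500/179) = 70.30°
∠H(j500) = 12.80° − 70.30° = -57.50°

|H| = 42.9 dB, ∠H = -57.5 deg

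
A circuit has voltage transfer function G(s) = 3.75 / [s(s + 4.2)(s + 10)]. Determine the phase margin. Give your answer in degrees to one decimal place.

88.3°

Gain crossover: |G(jω)| = 1 at ω ≈ 0.0893 rad s⁻¹.
∠G(j0.0893) = −90° − arctan(0.0893/4.2) − arctan(0.0893/10) ≈ -91.73°
PM = 180° + (-91.73°) = 88.27°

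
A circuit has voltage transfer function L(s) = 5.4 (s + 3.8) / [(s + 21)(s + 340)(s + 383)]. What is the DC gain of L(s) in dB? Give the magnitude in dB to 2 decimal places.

L(0) = 5.4 × 3.8 / (21 × 340 × 383) = 7.5038e-06
20 log₁₀(7.5038e-06) = -102.494 dB

-102.49 dB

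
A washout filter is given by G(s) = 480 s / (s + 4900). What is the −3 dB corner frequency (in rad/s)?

For a single-pole high-pass, the −3 dB point is at the pole: ω = 4900 rad/s.

4900 rad/s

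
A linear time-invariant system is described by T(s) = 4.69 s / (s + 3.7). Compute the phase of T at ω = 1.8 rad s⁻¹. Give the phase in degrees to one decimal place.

64.1 deg

∠(j1.8) = 90.00°
∠(j1.8 + 3.7) = arctan(1.8/3.7) = 25.94°
∠T(j1.8) = 90.00° − 25.94° = 64.06°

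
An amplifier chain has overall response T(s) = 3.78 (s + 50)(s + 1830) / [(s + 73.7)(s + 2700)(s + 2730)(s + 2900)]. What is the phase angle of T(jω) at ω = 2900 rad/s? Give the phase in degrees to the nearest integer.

∠(j2900 + 50) = arctan(2900/50) = 89.01°
∠(j2900 + 1830) = arctan(2900/1830) = 57.75°
∠(j2900 + 73.7) = arctan(2900/73.7) = 88.54°
∠(j2900 + 2700) = arctan(2900/2700) = 47.05°
∠(j2900 + 2730) = arctan(2900/2730) = 46.73°
∠(j2900 + 2900) = arctan(2900/2900) = 45.00°
∠T(j2900) = 89.01° + 57.75° − (88.54° + 47.05° + 46.73° + 45.00°) = -80.56°

-81°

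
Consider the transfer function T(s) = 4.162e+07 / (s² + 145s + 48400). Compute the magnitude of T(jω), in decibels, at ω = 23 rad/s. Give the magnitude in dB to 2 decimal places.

|(j23)² + 145(j23) + 48400| = |47871 + j3335| = 4.799e+04
|T(j23)| = 4.162e+07 / 4.799e+04 = 867.32
20 log₁₀(867.32) = 58.764 dB

58.76 dB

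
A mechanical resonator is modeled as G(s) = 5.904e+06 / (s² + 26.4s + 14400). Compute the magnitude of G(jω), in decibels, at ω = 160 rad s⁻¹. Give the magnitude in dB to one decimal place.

53.9 dB

|(j160)² + 26.4(j160) + 14400| = |-11200 + j4224| = 1.197e+04
|G(j160)| = 5.904e+06 / 1.197e+04 = 493.23
20 log₁₀(493.23) = 53.86 dB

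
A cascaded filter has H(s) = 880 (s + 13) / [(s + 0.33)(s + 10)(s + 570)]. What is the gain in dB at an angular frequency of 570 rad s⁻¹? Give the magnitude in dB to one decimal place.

|j570 + 13| = √(570² + 13²) = 570.1
|j570 + 0.33| = √(570² + 0.33²) = 570
|j570 + 10| = √(570² + 10²) = 570.1
|j570 + 570| = √(570² + 570²) = 806.1
|H(j570)| = 880 × 570.1 / (570 × 570.1 × 806.1) = 0.0019154
20 log₁₀(0.0019154) = -54.35 dB

-54.4 dB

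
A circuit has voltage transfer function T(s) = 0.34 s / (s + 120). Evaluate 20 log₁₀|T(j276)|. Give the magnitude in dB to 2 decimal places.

-10.12 dB

|j276| = 276
|j276 + 120| = √(276² + 120²) = 301
|T(j276)| = 0.34 × 276 / 301 = 0.3118
20 log₁₀(0.3118) = -10.122 dB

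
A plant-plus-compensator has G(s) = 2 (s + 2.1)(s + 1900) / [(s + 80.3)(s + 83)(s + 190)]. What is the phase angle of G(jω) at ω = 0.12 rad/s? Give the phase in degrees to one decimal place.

3.1°

∠(j0.12 + 2.1) = arctan(0.12/2.1) = 3.27°
∠(j0.12 + 1900) = arctan(0.12/1900) = 0.00°
∠(j0.12 + 80.3) = arctan(0.12/80.3) = 0.09°
∠(j0.12 + 83) = arctan(0.12/83) = 0.08°
∠(j0.12 + 190) = arctan(0.12/190) = 0.04°
∠G(j0.12) = 3.27° + 0.00° − (0.09° + 0.08° + 0.04°) = 3.07°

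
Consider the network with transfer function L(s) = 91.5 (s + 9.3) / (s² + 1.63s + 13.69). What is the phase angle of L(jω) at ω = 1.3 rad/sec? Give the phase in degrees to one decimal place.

-2.1°

∠(j1.3 + 9.3) = arctan(1.3/9.3) = 7.96°
∠[(j1.3)² + 1.63(j1.3) + 13.69] = ∠[12 + j2.119] = 10.01°
∠L(j1.3) = 7.96° − 10.01° = -2.06°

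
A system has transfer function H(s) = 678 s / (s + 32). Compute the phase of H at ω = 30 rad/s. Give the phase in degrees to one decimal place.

∠(j30) = 90.00°
∠(j30 + 32) = arctan(30/32) = 43.15°
∠H(j30) = 90.00° − 43.15° = 46.85°

46.8°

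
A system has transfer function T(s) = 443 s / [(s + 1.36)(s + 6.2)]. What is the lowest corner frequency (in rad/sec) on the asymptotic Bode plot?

Break frequencies occur at each pole and zero magnitude: 1.36 rad/sec, 6.2 rad/sec.
The lowest is 1.36 rad/sec.

1.36 rad/sec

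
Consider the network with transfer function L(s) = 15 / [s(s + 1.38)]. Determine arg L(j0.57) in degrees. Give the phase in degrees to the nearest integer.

∠(j0.57 + 1.38) = arctan(0.57/1.38) = 22.44°
∠(j0.57) = 90.00°
∠L(j0.57) = − (22.44° + 90.00°) = -112.44°

-112°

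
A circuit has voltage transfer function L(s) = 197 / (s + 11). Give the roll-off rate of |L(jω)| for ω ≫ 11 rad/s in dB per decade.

With 0 zeros and 1 pole, the high-frequency asymptotic slope is 20 × (0 − 1) = -20 dB/decade.

-20 dB/decade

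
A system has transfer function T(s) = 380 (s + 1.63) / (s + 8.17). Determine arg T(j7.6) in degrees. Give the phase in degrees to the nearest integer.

∠(j7.6 + 1.63) = arctan(7.6/1.63) = 77.89°
∠(j7.6 + 8.17) = arctan(7.6/8.17) = 42.93°
∠T(j7.6) = 77.89° − 42.93° = 34.96°

35 deg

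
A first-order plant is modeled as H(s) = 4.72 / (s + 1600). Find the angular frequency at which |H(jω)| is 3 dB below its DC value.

For a single-pole low-pass, the −3 dB point is at the pole: ω = 1600 rad/s.

1600 rad/s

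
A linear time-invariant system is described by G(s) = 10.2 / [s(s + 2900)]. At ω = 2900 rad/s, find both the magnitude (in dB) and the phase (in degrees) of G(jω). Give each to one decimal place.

|j2900 + 2900| = √(2900² + 2900²) = 4101
|j2900| = 2900
|G(j2900)| = 10.2 / (4101 × 2900) = 8.5761e-07
20 log₁₀(8.5761e-07) = -121.33 dB
∠(j2900 + 2900) = arctan(2900/2900) = 45.00°
∠(j2900) = 90.00°
∠G(j2900) = − (45.00° + 90.00°) = -135.00°

|G| = -121.3 dB, ∠G = -135.0 deg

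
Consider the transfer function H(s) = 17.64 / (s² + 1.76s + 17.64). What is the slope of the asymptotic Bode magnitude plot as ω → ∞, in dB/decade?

With 0 zeros and 2 poles, the high-frequency asymptotic slope is 20 × (0 − 2) = -40 dB/decade.

-40 dB/decade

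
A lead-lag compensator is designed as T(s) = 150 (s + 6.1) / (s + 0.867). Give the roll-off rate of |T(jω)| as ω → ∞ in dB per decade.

0 dB/decade

With 1 zero and 1 pole, the high-frequency asymptotic slope is 20 × (1 − 1) = 0 dB/decade.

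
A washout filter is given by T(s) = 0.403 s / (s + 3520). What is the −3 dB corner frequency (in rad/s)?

For a single-pole high-pass, the −3 dB point is at the pole: ω = 3520 rad/s.

3520 rad/s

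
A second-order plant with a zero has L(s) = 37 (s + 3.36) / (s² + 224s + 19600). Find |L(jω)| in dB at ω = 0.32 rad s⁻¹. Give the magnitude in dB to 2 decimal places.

-43.92 dB

|j0.32 + 3.36| = √(0.32² + 3.36²) = 3.375
|(j0.32)² + 224(j0.32) + 19600| = |19600 + j71.68| = 1.96e+04
|L(j0.32)| = 37 × 3.375 / 1.96e+04 = 0.0063715
20 log₁₀(0.0063715) = -43.915 dB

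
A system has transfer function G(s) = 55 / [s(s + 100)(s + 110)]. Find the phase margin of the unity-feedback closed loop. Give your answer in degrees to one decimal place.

90.0°

Gain crossover: |G(jω)| = 1 at ω ≈ 0.005 rad s⁻¹.
∠G(j0.005) = −90° − arctan(0.005/100) − arctan(0.005/110) ≈ -90.01°
PM = 180° + (-90.01°) = 89.99°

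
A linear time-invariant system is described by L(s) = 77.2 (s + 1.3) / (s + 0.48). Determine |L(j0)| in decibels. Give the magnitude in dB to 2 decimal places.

L(0) = 77.2 × 1.3 / 0.48 = 209.08
20 log₁₀(209.08) = 46.406 dB

46.41 dB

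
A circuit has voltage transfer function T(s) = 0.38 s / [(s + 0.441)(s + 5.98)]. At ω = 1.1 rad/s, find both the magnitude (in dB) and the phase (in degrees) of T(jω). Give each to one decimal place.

|j1.1| = 1.1
|j1.1 + 0.441| = √(1.1² + 0.441²) = 1.185
|j1.1 + 5.98| = √(1.1² + 5.98²) = 6.08
|T(j1.1)| = 0.38 × 1.1 / (1.185 × 6.08) = 0.058008
20 log₁₀(0.058008) = -24.73 dB
∠(j1.1) = 90.00°
∠(j1.1 + 0.441) = arctan(1.1/0.441) = 68.15°
∠(j1.1 + 5.98) = arctan(1.1/5.98) = 10.42°
∠T(j1.1) = 90.00° − (68.15° + 10.42°) = 11.42°

|T| = -24.7 dB, ∠T = 11.4°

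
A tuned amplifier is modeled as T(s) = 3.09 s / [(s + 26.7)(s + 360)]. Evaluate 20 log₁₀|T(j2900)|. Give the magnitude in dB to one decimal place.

-59.5 dB

|j2900| = 2900
|j2900 + 26.7| = √(2900² + 26.7²) = 2900
|j2900 + 360| = √(2900² + 360²) = 2922
|T(j2900)| = 3.09 × 2900 / (2900 × 2922) = 0.0010574
20 log₁₀(0.0010574) = -59.52 dB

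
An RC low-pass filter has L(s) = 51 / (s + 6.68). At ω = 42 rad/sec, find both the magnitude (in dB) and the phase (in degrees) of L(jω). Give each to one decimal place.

|j42 + 6.68| = √(42² + 6.68²) = 42.53
|L(j42)| = 51 / 42.53 = 1.1992
20 log₁₀(1.1992) = 1.58 dB
∠(j42 + 6.68) = arctan(42/6.68) = 80.96°
∠L(j42) = −80.96° = -80.96°

|L| = 1.6 dB, ∠L = -81.0°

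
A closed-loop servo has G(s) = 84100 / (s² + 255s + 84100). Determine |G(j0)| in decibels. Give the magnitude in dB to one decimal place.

0.0 dB

G(0) = 84100 / 84100 = 1
20 log₁₀(1) = 0.00 dB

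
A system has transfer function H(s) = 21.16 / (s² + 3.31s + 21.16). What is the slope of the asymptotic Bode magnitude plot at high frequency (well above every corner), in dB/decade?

With 0 zeros and 2 poles, the high-frequency asymptotic slope is 20 × (0 − 2) = -40 dB/decade.

-40 dB/decade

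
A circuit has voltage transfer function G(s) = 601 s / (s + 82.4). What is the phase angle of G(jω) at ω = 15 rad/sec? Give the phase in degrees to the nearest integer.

80°

∠(j15) = 90.00°
∠(j15 + 82.4) = arctan(15/82.4) = 10.32°
∠G(j15) = 90.00° − 10.32° = 79.68°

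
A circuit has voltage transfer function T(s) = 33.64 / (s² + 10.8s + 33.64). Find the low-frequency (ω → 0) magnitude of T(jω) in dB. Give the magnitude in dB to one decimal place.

0.0 dB

T(0) = 33.64 / 33.64 = 1
20 log₁₀(1) = 0.00 dB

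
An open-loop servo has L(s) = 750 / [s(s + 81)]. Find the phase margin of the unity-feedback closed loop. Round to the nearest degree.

Gain crossover: |L(jω)| = 1 at ω ≈ 9.2 rad/sec.
∠L(j9.2) = −90° − arctan(9.2/81) ≈ -96.48°
PM = 180° + (-96.48°) = 83.52°

84°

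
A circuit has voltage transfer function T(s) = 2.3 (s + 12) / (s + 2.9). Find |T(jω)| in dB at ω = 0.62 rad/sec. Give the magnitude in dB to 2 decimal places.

19.39 dB

|j0.62 + 12| = √(0.62² + 12²) = 12.02
|j0.62 + 2.9| = √(0.62² + 2.9²) = 2.966
|T(j0.62)| = 2.3 × 12.02 / 2.966 = 9.3193
20 log₁₀(9.3193) = 19.388 dB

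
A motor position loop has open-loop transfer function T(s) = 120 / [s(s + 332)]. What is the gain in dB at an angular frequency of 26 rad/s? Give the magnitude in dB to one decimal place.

-37.2 dB

|j26 + 332| = √(26² + 332²) = 333
|j26| = 26
|T(j26)| = 120 / (333 × 26) = 0.013859
20 log₁₀(0.013859) = -37.17 dB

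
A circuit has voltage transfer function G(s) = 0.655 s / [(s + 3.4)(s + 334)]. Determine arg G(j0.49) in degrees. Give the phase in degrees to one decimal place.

81.7°

∠(j0.49) = 90.00°
∠(j0.49 + 3.4) = arctan(0.49/3.4) = 8.20°
∠(j0.49 + 334) = arctan(0.49/334) = 0.08°
∠G(j0.49) = 90.00° − (8.20° + 0.08°) = 81.72°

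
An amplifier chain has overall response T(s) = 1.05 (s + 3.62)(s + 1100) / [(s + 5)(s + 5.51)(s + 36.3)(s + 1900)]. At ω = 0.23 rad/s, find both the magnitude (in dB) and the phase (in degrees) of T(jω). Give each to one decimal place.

|j0.23 + 3.62| = √(0.23² + 3.62²) = 3.627
|j0.23 + 1100| = √(0.23² + 1100²) = 1100
|j0.23 + 5| = √(0.23² + 5²) = 5.005
|j0.23 + 5.51| = √(0.23² + 5.51²) = 5.515
|j0.23 + 36.3| = √(0.23² + 36.3²) = 36.3
|j0.23 + 1900| = √(0.23² + 1900²) = 1900
|T(j0.23)| = 1.05 × 3.627 × 1100 / (5.005 × 5.515 × 36.3 × 1900) = 0.0022006
20 log₁₀(0.0022006) = -53.15 dB
∠(j0.23 + 3.62) = arctan(0.23/3.62) = 3.64°
∠(j0.23 + 1100) = arctan(0.23/1100) = 0.01°
∠(j0.23 + 5) = arctan(0.23/5) = 2.63°
∠(j0.23 + 5.51) = arctan(0.23/5.51) = 2.39°
∠(j0.23 + 36.3) = arctan(0.23/36.3) = 0.36°
∠(j0.23 + 1900) = arctan(0.23/1900) = 0.01°
∠T(j0.23) = 3.64° + 0.01° − (2.63° + 2.39° + 0.36° + 0.01°) = -1.75°

|T| = -53.1 dB, ∠T = -1.7 deg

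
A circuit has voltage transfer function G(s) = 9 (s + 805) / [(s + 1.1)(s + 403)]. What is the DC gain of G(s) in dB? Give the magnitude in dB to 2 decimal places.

24.27 dB

G(0) = 9 × 805 / (1.1 × 403) = 16.343
20 log₁₀(16.343) = 24.267 dB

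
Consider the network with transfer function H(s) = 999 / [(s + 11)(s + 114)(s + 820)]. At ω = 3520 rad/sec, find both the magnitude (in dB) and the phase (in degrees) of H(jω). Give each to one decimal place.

|j3520 + 11| = √(3520² + 11²) = 3520
|j3520 + 114| = √(3520² + 114²) = 3522
|j3520 + 820| = √(3520² + 820²) = 3614
|H(j3520)| = 999 / (3520 × 3522 × 3614) = 2.2296e-08
20 log₁₀(2.2296e-08) = -153.04 dB
∠(j3520 + 11) = arctan(3520/11) = 89.82°
∠(j3520 + 114) = arctan(3520/114) = 88.15°
∠(j3520 + 820) = arctan(3520/820) = 76.89°
∠H(j3520) = − (89.82° + 88.15° + 76.89°) = -254.85°

|H| = -153.0 dB, ∠H = -254.9°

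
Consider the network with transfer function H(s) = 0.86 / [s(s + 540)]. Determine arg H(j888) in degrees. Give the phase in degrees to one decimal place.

∠(j888 + 540) = arctan(888/540) = 58.70°
∠(j888) = 90.00°
∠H(j888) = − (58.70° + 90.00°) = -148.70°

-148.7°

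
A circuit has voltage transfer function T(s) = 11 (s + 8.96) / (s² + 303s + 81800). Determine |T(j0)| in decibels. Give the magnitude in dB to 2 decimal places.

T(0) = 11 × 8.96 / 81800 = 0.0012049
20 log₁₀(0.0012049) = -58.381 dB

-58.38 dB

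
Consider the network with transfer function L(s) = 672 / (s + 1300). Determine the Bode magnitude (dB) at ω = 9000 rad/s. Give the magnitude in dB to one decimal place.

-22.6 dB

|j9000 + 1300| = √(9000² + 1300²) = 9093
|L(j9000)| = 672 / 9093 = 0.0739
20 log₁₀(0.0739) = -22.63 dB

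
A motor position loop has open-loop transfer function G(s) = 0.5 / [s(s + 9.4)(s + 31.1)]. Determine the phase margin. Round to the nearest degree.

90 deg

Gain crossover: |G(jω)| = 1 at ω ≈ 0.00171 rad/sec.
∠G(j0.00171) = −90° − arctan(0.00171/9.4) − arctan(0.00171/31.1) ≈ -90.01°
PM = 180° + (-90.01°) = 89.99°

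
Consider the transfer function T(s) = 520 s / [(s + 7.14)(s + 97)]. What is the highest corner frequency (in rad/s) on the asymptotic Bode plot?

97 rad/s

Break frequencies occur at each pole and zero magnitude: 7.14 rad/s, 97 rad/s.
The highest is 97 rad/s.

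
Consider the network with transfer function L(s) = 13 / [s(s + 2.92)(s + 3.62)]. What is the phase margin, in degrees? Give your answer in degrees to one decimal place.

52.4°

Gain crossover: |L(jω)| = 1 at ω ≈ 1.1 rad/s.
∠L(j1.1) = −90° − arctan(1.1/2.92) − arctan(1.1/3.62) ≈ -127.58°
PM = 180° + (-127.58°) = 52.42°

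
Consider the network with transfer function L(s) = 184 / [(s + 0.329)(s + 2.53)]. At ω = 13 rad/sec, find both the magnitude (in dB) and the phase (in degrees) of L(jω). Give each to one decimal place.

|j13 + 0.329| = √(13² + 0.329²) = 13
|j13 + 2.53| = √(13² + 2.53²) = 13.24
|L(j13)| = 184 / (13 × 13.24) = 1.0684
20 log₁₀(1.0684) = 0.57 dB
∠(j13 + 0.329) = arctan(13/0.329) = 88.55°
∠(j13 + 2.53) = arctan(13/2.53) = 78.99°
∠L(j13) = − (88.55° + 78.99°) = -167.54°

|L| = 0.6 dB, ∠L = -167.5°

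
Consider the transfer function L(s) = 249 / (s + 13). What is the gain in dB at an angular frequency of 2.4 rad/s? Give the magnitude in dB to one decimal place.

|j2.4 + 13| = √(2.4² + 13²) = 13.22
|L(j2.4)| = 249 / 13.22 = 18.836
20 log₁₀(18.836) = 25.50 dB

25.5 dB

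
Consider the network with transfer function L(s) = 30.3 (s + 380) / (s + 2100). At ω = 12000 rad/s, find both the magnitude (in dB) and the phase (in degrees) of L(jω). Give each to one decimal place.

|L| = 29.5 dB, ∠L = 8.1 deg

|j12000 + 380| = √(12000² + 380²) = 1.201e+04
|j12000 + 2100| = √(12000² + 2100²) = 1.218e+04
|L(j12000)| = 30.3 × 1.201e+04 / 1.218e+04 = 29.861
20 log₁₀(29.861) = 29.50 dB
∠(j12000 + 380) = arctan(12000/380) = 88.19°
∠(j12000 + 2100) = arctan(12000/2100) = 80.07°
∠L(j12000) = 88.19° − 80.07° = 8.11°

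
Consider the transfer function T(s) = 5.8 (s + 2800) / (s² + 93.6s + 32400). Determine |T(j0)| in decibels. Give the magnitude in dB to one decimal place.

T(0) = 5.8 × 2800 / 32400 = 0.50123
20 log₁₀(0.50123) = -6.00 dB

-6.0 dB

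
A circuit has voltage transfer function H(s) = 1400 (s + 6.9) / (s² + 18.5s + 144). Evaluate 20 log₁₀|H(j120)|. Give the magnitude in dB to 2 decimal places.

21.34 dB

|j120 + 6.9| = √(120² + 6.9²) = 120.2
|(j120)² + 18.5(j120) + 144| = |-14256 + j2220| = 1.443e+04
|H(j120)| = 1400 × 120.2 / 1.443e+04 = 11.663
20 log₁₀(11.663) = 21.337 dB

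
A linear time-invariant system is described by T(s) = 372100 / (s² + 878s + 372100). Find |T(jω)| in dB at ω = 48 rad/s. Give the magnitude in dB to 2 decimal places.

|(j48)² + 878(j48) + 372100| = |3.698e+05 + j42144| = 3.722e+05
|T(j48)| = 372100 / 3.722e+05 = 0.99976
20 log₁₀(0.99976) = -0.002 dB

-0.00 dB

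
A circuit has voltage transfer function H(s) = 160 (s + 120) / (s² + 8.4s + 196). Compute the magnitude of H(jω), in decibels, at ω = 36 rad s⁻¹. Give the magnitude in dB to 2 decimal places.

|j36 + 120| = √(36² + 120²) = 125.3
|(j36)² + 8.4(j36) + 196| = |-1100 + j302.4| = 1141
|H(j36)| = 160 × 125.3 / 1141 = 17.571
20 log₁₀(17.571) = 24.896 dB

24.90 dB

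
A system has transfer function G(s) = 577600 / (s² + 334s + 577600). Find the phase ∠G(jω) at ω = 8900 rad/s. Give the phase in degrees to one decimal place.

-177.8°

∠[(j8900)² + 334(j8900) + 577600] = ∠[-7.8632e+07 + j2.9726e+06] = 177.84°
∠G(j8900) = −177.84° = -177.84°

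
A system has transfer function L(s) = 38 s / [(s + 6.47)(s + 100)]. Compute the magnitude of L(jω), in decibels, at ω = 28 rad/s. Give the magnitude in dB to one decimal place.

|j28| = 28
|j28 + 6.47| = √(28² + 6.47²) = 28.74
|j28 + 100| = √(28² + 100²) = 103.8
|L(j28)| = 38 × 28 / (28.74 × 103.8) = 0.35653
20 log₁₀(0.35653) = -8.96 dB

-9.0 dB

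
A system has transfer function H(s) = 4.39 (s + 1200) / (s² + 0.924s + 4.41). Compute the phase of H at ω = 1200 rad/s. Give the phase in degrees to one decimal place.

∠(j1200 + 1200) = arctan(1200/1200) = 45.00°
∠[(j1200)² + 0.924(j1200) + 4.41] = ∠[-1.44e+06 + j1108.8] = 179.96°
∠H(j1200) = 45.00° − 179.96° = -134.96°

-135.0 deg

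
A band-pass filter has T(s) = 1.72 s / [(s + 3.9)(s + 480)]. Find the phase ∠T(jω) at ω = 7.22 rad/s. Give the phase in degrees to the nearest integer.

∠(j7.22) = 90.00°
∠(j7.22 + 3.9) = arctan(7.22/3.9) = 61.62°
∠(j7.22 + 480) = arctan(7.22/480) = 0.86°
∠T(j7.22) = 90.00° − (61.62° + 0.86°) = 27.51°

28°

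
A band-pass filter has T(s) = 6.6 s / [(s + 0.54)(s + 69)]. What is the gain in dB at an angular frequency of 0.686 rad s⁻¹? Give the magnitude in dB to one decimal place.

-22.5 dB

|j0.686| = 0.686
|j0.686 + 0.54| = √(0.686² + 0.54²) = 0.873
|j0.686 + 69| = √(0.686² + 69²) = 69
|T(j0.686)| = 6.6 × 0.686 / (0.873 × 69) = 0.075156
20 log₁₀(0.075156) = -22.48 dB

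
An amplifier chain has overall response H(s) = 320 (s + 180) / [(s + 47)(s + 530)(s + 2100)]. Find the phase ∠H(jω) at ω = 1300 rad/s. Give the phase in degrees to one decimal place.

-105.4°

∠(j1300 + 180) = arctan(1300/180) = 82.12°
∠(j1300 + 47) = arctan(1300/47) = 87.93°
∠(j1300 + 530) = arctan(1300/530) = 67.82°
∠(j1300 + 2100) = arctan(1300/2100) = 31.76°
∠H(j1300) = 82.12° − (87.93° + 67.82° + 31.76°) = -105.39°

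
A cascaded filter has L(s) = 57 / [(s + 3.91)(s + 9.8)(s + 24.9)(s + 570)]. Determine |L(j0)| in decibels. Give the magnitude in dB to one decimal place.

-79.6 dB

L(0) = 57 / (3.91 × 9.8 × 24.9 × 570) = 0.00010481
20 log₁₀(0.00010481) = -79.59 dB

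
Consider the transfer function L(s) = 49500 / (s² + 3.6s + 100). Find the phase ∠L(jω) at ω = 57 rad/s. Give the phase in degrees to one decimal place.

-176.3°

∠[(j57)² + 3.6(j57) + 100] = ∠[-3149 + j205.2] = 176.27°
∠L(j57) = −176.27° = -176.27°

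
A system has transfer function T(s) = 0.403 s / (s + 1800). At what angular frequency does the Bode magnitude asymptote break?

The single real pole at s = −1800 gives a corner at ω = 1800 rad s⁻¹.

1800 rad s⁻¹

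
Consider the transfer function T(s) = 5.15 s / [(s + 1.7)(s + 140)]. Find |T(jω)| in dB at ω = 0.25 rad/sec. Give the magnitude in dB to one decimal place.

-45.4 dB

|j0.25| = 0.25
|j0.25 + 1.7| = √(0.25² + 1.7²) = 1.718
|j0.25 + 140| = √(0.25² + 140²) = 140
|T(j0.25)| = 5.15 × 0.25 / (1.718 × 140) = 0.0053521
20 log₁₀(0.0053521) = -45.43 dB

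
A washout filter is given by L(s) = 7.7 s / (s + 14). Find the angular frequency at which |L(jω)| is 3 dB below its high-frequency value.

For a single-pole high-pass, the −3 dB point is at the pole: ω = 14 rad s⁻¹.

14 rad s⁻¹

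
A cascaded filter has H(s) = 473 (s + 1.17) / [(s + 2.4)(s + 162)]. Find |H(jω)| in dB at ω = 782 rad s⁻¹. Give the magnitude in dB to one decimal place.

|j782 + 1.17| = √(782² + 1.17²) = 782
|j782 + 2.4| = √(782² + 2.4²) = 782
|j782 + 162| = √(782² + 162²) = 798.6
|H(j782)| = 473 × 782 / (782 × 798.6) = 0.59228
20 log₁₀(0.59228) = -4.55 dB

-4.5 dB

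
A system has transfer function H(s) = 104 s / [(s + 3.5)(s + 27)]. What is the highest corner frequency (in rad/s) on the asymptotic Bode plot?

Break frequencies occur at each pole and zero magnitude: 3.5 rad/s, 27 rad/s.
The highest is 27 rad/s.

27 rad/s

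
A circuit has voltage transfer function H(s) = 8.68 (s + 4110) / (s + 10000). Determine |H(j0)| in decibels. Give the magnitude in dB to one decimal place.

11.0 dB

H(0) = 8.68 × 4110 / 10000 = 3.5675
20 log₁₀(3.5675) = 11.05 dB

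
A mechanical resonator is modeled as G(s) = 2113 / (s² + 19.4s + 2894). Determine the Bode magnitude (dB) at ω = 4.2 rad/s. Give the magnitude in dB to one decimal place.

|(j4.2)² + 19.4(j4.2) + 2894| = |2876.4 + j81.48| = 2878
|G(j4.2)| = 2113 / 2878 = 0.73431
20 log₁₀(0.73431) = -2.68 dB

-2.7 dB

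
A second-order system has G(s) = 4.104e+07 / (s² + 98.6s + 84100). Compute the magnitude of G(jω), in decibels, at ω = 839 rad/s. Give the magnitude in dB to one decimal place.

36.3 dB

|(j839)² + 98.6(j839) + 84100| = |-6.1982e+05 + j82725| = 6.253e+05
|G(j839)| = 4.104e+07 / 6.253e+05 = 65.631
20 log₁₀(65.631) = 36.34 dB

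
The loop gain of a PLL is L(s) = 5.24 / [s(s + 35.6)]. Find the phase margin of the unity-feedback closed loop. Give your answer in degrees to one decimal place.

Gain crossover: |L(jω)| = 1 at ω ≈ 0.147 rad/sec.
∠L(j0.147) = −90° − arctan(0.147/35.6) ≈ -90.24°
PM = 180° + (-90.24°) = 89.76°

89.8 deg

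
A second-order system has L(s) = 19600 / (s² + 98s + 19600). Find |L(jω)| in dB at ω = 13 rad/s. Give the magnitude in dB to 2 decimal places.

0.06 dB

|(j13)² + 98(j13) + 19600| = |19431 + j1274| = 1.947e+04
|L(j13)| = 19600 / 1.947e+04 = 1.0065
20 log₁₀(1.0065) = 0.057 dB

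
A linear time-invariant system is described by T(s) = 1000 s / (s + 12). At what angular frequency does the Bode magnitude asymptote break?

The single real pole at s = −12 gives a corner at ω = 12 rad/sec.

12 rad/sec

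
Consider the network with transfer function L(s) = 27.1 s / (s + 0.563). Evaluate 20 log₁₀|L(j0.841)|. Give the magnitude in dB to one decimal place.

27.1 dB

|j0.841| = 0.841
|j0.841 + 0.563| = √(0.841² + 0.563²) = 1.012
|L(j0.841)| = 27.1 × 0.841 / 1.012 = 22.52
20 log₁₀(22.52) = 27.05 dB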